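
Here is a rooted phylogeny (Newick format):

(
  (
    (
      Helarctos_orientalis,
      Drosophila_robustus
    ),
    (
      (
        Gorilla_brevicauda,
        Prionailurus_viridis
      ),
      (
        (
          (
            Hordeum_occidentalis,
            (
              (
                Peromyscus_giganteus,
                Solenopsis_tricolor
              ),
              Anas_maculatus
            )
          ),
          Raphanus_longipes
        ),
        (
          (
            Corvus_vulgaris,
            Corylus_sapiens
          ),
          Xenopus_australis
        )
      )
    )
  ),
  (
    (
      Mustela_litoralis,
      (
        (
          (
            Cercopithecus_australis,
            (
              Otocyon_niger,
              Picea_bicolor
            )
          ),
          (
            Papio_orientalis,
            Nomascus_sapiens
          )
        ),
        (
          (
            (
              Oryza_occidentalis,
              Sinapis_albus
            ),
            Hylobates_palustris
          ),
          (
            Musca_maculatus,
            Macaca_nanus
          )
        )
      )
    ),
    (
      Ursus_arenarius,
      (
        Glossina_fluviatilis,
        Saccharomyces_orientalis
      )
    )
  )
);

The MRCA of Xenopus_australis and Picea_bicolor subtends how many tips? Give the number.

The MRCA of Xenopus_australis and Picea_bicolor is the root, so the clade is the entire tree.
That clade contains 26 terminal taxa: Anas_maculatus, Cercopithecus_australis, Corvus_vulgaris, Corylus_sapiens, Drosophila_robustus, Glossina_fluviatilis, Gorilla_brevicauda, Helarctos_orientalis, Hordeum_occidentalis, Hylobates_palustris, Macaca_nanus, Musca_maculatus, Mustela_litoralis, Nomascus_sapiens, Oryza_occidentalis, Otocyon_niger, Papio_orientalis, Peromyscus_giganteus, Picea_bicolor, Prionailurus_viridis, Raphanus_longipes, Saccharomyces_orientalis, Sinapis_albus, Solenopsis_tricolor, Ursus_arenarius, Xenopus_australis.

26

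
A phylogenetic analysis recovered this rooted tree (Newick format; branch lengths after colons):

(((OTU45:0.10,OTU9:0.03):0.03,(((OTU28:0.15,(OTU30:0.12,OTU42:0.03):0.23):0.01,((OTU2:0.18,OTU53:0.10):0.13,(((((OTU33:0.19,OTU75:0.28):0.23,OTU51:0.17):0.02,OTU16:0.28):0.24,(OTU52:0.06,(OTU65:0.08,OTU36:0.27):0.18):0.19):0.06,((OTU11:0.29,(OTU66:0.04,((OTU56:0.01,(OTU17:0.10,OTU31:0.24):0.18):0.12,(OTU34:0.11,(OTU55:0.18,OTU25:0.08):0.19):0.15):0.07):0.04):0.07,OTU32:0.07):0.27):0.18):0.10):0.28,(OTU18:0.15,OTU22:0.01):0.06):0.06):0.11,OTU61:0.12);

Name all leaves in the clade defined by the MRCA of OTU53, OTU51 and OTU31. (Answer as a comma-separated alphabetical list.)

OTU11, OTU16, OTU17, OTU2, OTU25, OTU31, OTU32, OTU33, OTU34, OTU36, OTU51, OTU52, OTU53, OTU55, OTU56, OTU65, OTU66, OTU75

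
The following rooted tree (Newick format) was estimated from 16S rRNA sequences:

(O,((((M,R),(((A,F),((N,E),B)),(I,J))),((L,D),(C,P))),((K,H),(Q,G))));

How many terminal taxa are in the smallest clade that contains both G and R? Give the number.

The MRCA of G and R is the node subtending ((((M,R),(((A,F),((N,E),B)),(I,J))),((L,D),(C,P))),((K,H),(Q,G))).
That clade contains 17 terminal taxa: A, B, C, D, E, F, G, H, I, J, K, L, M, N, P, Q, R.

17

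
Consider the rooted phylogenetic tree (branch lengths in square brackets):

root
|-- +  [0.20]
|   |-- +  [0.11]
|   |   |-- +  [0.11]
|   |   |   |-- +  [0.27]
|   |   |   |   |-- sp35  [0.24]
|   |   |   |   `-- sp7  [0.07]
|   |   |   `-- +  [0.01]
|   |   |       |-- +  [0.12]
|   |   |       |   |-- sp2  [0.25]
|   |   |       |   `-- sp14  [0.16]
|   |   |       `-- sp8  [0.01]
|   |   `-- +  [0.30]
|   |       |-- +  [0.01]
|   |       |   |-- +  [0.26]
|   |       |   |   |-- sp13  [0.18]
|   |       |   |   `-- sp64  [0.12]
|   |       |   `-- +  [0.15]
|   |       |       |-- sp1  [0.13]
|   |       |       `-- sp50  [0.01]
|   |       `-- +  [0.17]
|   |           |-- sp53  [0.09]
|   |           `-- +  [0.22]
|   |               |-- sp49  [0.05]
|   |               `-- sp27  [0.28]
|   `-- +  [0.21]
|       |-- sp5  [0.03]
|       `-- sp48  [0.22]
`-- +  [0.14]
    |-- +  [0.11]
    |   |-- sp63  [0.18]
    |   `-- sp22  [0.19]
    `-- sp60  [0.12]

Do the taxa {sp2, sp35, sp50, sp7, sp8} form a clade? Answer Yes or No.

No

The MRCA of the listed taxa subtends (((sp35,sp7),((sp2,sp14),sp8)),(((sp13,sp64),(sp1,sp50)),(sp53,(sp49,sp27)))).
That clade also contains sp1, sp13, sp14, sp27, sp49, sp53, sp64, which are not in the proposed group, so the group is not monophyletic.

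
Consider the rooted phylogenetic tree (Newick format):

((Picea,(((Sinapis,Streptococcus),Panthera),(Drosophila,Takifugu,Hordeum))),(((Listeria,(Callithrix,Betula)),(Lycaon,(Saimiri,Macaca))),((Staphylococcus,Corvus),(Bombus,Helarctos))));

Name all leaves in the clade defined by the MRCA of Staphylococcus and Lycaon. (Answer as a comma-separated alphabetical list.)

Betula, Bombus, Callithrix, Corvus, Helarctos, Listeria, Lycaon, Macaca, Saimiri, Staphylococcus

Tracing Staphylococcus: it sits inside (Staphylococcus,Corvus).
Tracing Lycaon: it sits inside (Lycaon,(Saimiri,Macaca)).
The smallest clade enclosing both is (((Listeria,(Callithrix,Betula)),(Lycaon,(Saimiri,Macaca))),((Staphylococcus,Corvus),(Bombus,Helarctos))); the answer is its 10 terminal taxa in alphabetical order.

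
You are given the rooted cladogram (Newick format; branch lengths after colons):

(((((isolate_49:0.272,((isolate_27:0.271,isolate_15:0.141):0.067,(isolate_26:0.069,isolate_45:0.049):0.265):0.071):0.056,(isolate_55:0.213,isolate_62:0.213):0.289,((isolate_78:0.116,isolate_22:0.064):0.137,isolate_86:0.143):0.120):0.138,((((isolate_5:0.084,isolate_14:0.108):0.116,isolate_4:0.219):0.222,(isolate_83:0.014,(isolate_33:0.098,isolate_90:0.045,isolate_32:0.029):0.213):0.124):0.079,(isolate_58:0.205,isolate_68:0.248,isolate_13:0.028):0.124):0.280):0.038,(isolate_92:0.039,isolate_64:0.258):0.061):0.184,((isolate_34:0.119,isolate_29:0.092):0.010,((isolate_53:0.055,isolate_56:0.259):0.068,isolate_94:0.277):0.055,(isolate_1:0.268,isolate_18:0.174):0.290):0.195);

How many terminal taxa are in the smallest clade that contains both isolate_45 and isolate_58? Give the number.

20

The MRCA of isolate_45 and isolate_58 is the node subtending (((isolate_49,((isolate_27,isolate_15),(isolate_26,isolate_45))),(isolate_55,isolate_62),((isolate_78,isolate_22),isolate_86)),((((isolate_5,isolate_14),isolate_4),(isolate_83,(isolate_33,isolate_90,isolate_32))),(isolate_58,isolate_68,isolate_13))).
That clade contains 20 terminal taxa: isolate_13, isolate_14, isolate_15, isolate_22, isolate_26, isolate_27, isolate_32, isolate_33, isolate_4, isolate_45, isolate_49, isolate_5, isolate_55, isolate_58, isolate_62, isolate_68, isolate_78, isolate_83, isolate_86, isolate_90.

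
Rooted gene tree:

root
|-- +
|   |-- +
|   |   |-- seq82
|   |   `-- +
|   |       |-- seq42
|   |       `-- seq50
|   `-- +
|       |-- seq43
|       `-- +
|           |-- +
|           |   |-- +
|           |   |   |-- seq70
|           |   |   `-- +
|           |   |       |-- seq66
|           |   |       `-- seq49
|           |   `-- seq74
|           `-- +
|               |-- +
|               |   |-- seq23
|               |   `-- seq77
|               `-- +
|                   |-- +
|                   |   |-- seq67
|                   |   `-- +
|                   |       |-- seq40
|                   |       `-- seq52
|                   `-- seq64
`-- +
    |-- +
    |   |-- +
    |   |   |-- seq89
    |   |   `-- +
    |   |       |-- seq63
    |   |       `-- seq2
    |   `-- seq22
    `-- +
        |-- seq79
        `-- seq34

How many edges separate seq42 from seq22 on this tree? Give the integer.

7

The MRCA of seq42 and seq22 is the root of the tree.
From seq42 up to that node: 4 branches. From seq22 up to the same node: 3 branches. Total: 4 + 3 = 7.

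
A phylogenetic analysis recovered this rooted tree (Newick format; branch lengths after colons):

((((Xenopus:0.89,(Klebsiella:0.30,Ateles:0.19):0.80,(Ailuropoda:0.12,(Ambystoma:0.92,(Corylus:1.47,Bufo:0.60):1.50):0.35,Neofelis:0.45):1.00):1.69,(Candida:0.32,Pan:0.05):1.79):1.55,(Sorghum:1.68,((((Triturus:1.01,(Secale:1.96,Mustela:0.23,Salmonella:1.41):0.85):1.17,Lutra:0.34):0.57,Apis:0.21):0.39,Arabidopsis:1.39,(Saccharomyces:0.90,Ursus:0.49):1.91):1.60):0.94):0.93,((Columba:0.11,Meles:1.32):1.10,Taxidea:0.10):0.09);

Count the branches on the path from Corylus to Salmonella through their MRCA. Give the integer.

13

The MRCA of Corylus and Salmonella is the node subtending (((Xenopus,(Klebsiella,Ateles),(Ailuropoda,(Ambystoma,(Corylus,Bufo)),Neofelis)),(Candida,Pan)),(Sorghum,((((Triturus,(Secale,Mustela,Salmonella)),Lutra),Apis),Arabidopsis,(Saccharomyces,Ursus)))).
From Corylus up to that node: 6 branches. From Salmonella up to the same node: 7 branches. Total: 6 + 7 = 13.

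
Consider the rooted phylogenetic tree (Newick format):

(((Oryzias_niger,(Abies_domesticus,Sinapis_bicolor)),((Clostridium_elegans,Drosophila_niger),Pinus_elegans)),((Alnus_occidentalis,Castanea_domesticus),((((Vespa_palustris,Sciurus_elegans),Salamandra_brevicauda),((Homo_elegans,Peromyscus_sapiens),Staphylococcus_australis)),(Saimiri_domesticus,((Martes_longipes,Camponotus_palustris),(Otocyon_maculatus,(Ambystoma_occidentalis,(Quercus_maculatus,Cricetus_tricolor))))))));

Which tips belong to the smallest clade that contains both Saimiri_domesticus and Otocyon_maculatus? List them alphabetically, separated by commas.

Tracing Saimiri_domesticus: it sits inside (Saimiri_domesticus,((Martes_longipes,Camponotus_palustris),(Otocyon_maculatus,(Ambystoma_occidentalis,(Quercus_maculatus,Cricetus_tricolor))))).
Tracing Otocyon_maculatus: it sits inside (Otocyon_maculatus,(Ambystoma_occidentalis,(Quercus_maculatus,Cricetus_tricolor))).
The smallest clade enclosing both is (Saimiri_domesticus,((Martes_longipes,Camponotus_palustris),(Otocyon_maculatus,(Ambystoma_occidentalis,(Quercus_maculatus,Cricetus_tricolor))))); the answer is its 7 terminal taxa in alphabetical order.

Ambystoma_occidentalis, Camponotus_palustris, Cricetus_tricolor, Martes_longipes, Otocyon_maculatus, Quercus_maculatus, Saimiri_domesticus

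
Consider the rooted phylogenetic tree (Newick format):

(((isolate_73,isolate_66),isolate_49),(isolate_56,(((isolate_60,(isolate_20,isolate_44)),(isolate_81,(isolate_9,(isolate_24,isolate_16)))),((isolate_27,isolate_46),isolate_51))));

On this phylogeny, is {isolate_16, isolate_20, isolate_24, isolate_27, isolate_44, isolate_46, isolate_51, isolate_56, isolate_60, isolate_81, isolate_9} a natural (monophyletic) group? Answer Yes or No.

Yes

The most recent common ancestor of these taxa subtends (isolate_56,(((isolate_60,(isolate_20,isolate_44)),(isolate_81,(isolate_9,(isolate_24,isolate_16)))),((isolate_27,isolate_46),isolate_51))).
That clade has exactly 11 tips — every listed taxon and nothing else — so the group is monophyletic.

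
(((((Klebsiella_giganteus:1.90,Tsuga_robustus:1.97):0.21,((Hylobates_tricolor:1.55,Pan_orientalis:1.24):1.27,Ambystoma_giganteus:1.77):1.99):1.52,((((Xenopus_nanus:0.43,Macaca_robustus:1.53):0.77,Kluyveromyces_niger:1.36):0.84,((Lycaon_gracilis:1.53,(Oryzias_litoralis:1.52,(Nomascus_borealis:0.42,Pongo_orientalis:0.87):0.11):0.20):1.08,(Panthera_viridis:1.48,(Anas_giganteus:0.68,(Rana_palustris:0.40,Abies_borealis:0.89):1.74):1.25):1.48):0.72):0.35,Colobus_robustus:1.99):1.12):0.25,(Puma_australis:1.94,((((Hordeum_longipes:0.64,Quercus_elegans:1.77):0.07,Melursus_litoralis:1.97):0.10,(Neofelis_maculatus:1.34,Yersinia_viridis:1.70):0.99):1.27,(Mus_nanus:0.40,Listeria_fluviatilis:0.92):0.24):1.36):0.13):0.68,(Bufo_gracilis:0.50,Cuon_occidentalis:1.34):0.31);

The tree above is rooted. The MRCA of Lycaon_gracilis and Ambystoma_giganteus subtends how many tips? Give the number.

17

The MRCA of Lycaon_gracilis and Ambystoma_giganteus is the node subtending (((Klebsiella_giganteus,Tsuga_robustus),((Hylobates_tricolor,Pan_orientalis),Ambystoma_giganteus)),((((Xenopus_nanus,Macaca_robustus),Kluyveromyces_niger),((Lycaon_gracilis,(Oryzias_litoralis,(Nomascus_borealis,Pongo_orientalis))),(Panthera_viridis,(Anas_giganteus,(Rana_palustris,Abies_borealis))))),Colobus_robustus)).
That clade contains 17 terminal taxa: Abies_borealis, Ambystoma_giganteus, Anas_giganteus, Colobus_robustus, Hylobates_tricolor, Klebsiella_giganteus, Kluyveromyces_niger, Lycaon_gracilis, Macaca_robustus, Nomascus_borealis, Oryzias_litoralis, Pan_orientalis, Panthera_viridis, Pongo_orientalis, Rana_palustris, Tsuga_robustus, Xenopus_nanus.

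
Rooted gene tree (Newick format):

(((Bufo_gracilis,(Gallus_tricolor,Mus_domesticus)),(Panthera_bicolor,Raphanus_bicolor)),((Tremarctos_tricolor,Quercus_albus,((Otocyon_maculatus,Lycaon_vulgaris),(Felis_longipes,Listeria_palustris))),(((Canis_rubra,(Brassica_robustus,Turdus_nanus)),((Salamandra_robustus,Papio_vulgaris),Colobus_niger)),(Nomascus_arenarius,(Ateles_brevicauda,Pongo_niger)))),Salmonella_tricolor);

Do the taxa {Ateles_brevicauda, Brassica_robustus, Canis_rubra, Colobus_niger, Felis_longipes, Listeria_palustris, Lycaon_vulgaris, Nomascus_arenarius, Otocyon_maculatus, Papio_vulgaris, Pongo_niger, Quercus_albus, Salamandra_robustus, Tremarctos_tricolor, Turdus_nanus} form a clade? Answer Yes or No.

Yes

The most recent common ancestor of these taxa subtends ((Tremarctos_tricolor,Quercus_albus,((Otocyon_maculatus,Lycaon_vulgaris),(Felis_longipes,Listeria_palustris))),(((Canis_rubra,(Brassica_robustus,Turdus_nanus)),((Salamandra_robustus,Papio_vulgaris),Colobus_niger)),(Nomascus_arenarius,(Ateles_brevicauda,Pongo_niger)))).
That clade has exactly 15 tips — every listed taxon and nothing else — so the group is monophyletic.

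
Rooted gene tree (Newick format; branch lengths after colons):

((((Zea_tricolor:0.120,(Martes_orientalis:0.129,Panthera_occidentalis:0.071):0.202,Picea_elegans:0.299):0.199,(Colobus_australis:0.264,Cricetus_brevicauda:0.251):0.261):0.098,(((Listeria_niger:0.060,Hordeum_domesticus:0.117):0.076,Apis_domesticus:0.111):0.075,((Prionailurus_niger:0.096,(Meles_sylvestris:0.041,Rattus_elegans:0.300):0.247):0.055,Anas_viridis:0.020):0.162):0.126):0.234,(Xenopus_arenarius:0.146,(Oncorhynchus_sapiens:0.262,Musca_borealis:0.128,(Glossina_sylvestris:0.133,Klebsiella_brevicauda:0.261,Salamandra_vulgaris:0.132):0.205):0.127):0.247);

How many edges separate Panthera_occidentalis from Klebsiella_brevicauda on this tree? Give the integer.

The MRCA of Panthera_occidentalis and Klebsiella_brevicauda is the root of the tree.
From Panthera_occidentalis up to that node: 5 branches. From Klebsiella_brevicauda up to the same node: 4 branches. Total: 5 + 4 = 9.

9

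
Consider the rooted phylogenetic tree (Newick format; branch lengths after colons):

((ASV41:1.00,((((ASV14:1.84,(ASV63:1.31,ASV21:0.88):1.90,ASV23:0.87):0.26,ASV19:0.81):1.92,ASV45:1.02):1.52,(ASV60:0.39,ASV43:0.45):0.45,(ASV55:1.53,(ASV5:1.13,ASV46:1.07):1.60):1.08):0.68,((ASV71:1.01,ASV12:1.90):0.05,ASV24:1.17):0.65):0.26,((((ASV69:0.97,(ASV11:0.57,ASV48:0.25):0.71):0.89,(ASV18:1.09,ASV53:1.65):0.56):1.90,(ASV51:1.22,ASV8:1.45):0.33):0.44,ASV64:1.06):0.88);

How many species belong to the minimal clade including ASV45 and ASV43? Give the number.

The MRCA of ASV45 and ASV43 is the node subtending ((((ASV14,(ASV63,ASV21),ASV23),ASV19),ASV45),(ASV60,ASV43),(ASV55,(ASV5,ASV46))).
That clade contains 11 terminal taxa: ASV14, ASV19, ASV21, ASV23, ASV43, ASV45, ASV46, ASV5, ASV55, ASV60, ASV63.

11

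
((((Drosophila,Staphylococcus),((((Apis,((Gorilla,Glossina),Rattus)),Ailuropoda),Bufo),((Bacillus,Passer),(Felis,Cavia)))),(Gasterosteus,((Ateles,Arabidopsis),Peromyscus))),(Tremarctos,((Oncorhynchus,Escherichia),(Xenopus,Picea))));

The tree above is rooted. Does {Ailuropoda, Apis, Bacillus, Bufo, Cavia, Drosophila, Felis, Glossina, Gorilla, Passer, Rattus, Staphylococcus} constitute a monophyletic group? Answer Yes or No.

The most recent common ancestor of these taxa subtends ((Drosophila,Staphylococcus),((((Apis,((Gorilla,Glossina),Rattus)),Ailuropoda),Bufo),((Bacillus,Passer),(Felis,Cavia)))).
That clade has exactly 12 tips — every listed taxon and nothing else — so the group is monophyletic.

Yes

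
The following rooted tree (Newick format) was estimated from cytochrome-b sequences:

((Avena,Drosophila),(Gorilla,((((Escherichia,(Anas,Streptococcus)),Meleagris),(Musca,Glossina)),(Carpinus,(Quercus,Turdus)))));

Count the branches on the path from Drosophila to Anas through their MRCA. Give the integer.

9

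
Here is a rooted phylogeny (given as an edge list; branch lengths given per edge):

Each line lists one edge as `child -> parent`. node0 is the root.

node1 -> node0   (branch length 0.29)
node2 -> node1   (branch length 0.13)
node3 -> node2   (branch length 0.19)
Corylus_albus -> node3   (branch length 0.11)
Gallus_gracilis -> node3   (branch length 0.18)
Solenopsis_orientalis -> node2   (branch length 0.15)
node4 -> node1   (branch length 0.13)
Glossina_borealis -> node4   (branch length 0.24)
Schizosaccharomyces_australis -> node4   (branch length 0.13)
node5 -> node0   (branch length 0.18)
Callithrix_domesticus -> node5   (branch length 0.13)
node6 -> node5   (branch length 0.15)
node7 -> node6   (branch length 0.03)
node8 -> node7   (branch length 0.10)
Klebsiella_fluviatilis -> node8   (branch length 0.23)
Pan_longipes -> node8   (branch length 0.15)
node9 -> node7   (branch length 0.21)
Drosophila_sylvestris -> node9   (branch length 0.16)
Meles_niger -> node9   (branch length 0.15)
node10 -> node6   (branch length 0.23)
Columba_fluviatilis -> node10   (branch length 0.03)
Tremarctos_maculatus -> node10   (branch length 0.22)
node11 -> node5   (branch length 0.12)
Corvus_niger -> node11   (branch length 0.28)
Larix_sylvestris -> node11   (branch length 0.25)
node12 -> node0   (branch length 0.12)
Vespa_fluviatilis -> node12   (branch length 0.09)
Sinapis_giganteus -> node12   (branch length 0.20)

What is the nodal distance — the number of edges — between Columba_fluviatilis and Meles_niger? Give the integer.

5

The MRCA of Columba_fluviatilis and Meles_niger is the node subtending (((Klebsiella_fluviatilis,Pan_longipes),(Drosophila_sylvestris,Meles_niger)),(Columba_fluviatilis,Tremarctos_maculatus)).
From Columba_fluviatilis up to that node: 2 branches. From Meles_niger up to the same node: 3 branches. Total: 2 + 3 = 5.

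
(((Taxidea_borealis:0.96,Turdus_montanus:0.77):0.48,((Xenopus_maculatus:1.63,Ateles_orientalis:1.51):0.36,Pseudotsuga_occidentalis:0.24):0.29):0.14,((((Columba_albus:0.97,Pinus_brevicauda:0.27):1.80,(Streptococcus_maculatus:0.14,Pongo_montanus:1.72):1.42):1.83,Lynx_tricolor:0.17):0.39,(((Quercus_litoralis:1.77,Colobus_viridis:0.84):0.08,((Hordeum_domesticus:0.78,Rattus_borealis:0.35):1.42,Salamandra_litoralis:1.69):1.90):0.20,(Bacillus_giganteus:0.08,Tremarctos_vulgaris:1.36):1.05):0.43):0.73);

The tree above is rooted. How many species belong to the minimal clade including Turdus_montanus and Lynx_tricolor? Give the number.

17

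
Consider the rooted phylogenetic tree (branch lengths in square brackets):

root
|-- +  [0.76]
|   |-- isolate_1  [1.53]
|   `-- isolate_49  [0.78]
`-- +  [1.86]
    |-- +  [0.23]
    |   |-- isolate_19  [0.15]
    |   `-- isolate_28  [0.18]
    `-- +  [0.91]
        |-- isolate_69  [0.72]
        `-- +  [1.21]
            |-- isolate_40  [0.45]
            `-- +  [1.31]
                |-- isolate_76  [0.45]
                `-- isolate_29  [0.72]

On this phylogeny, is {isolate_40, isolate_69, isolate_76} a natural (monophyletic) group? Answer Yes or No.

No

The MRCA of the listed taxa subtends (isolate_69,(isolate_40,(isolate_76,isolate_29))).
That clade also contains isolate_29, which is not in the proposed group, so the group is not monophyletic.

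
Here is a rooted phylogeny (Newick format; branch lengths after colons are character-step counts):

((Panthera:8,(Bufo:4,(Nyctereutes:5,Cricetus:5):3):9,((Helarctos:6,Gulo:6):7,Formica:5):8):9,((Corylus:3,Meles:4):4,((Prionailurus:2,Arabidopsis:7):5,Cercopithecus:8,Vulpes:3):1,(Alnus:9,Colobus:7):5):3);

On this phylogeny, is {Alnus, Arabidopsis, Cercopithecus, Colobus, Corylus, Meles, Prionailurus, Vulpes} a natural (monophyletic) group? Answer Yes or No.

Yes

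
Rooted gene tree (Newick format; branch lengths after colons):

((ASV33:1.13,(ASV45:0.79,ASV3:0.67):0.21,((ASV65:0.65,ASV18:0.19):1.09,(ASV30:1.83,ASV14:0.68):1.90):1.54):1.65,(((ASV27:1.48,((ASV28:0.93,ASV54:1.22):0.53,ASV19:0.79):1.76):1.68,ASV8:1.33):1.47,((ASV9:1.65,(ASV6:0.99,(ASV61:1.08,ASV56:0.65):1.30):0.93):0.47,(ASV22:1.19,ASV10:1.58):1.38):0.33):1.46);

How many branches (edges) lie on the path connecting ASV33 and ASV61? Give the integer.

8

The MRCA of ASV33 and ASV61 is the root of the tree.
From ASV33 up to that node: 2 branches. From ASV61 up to the same node: 6 branches. Total: 2 + 6 = 8.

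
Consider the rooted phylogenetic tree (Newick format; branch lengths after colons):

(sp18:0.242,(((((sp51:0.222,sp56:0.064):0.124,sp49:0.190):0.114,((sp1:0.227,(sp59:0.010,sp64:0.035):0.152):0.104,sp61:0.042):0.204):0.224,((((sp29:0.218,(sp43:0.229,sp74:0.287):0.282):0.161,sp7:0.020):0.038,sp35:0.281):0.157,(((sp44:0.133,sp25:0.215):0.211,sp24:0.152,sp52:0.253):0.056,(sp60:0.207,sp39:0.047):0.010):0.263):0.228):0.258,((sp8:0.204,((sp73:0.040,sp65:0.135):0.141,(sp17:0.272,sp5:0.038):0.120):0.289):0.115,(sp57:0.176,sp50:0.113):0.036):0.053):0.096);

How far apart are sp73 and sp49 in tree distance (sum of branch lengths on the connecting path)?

The path runs sp73 → … → MRCA → … → sp49; the MRCA is the node subtending (((((sp51,sp56),sp49),((sp1,(sp59,sp64)),sp61)),((((sp29,(sp43,sp74)),sp7),sp35),(((sp44,sp25),sp24,sp52),(sp60,sp39)))),((sp8,((sp73,sp65),(sp17,sp5))),(sp57,sp50))).
Branch lengths along that path: 0.040 + 0.141 + 0.289 + 0.115 + 0.053 + 0.258 + 0.224 + 0.114 + 0.190 = 1.424.

1.424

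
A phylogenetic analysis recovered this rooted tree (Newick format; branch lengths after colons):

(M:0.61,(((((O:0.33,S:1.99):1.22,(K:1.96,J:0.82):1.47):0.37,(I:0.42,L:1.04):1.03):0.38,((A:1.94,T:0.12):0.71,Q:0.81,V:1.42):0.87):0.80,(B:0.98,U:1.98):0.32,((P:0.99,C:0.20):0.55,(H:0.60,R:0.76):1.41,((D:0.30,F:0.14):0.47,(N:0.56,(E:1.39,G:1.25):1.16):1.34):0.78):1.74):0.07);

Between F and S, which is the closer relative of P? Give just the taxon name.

The MRCA of P and F subtends ((P,C),(H,R),((D,F),(N,(E,G)))) (9 taxa).
The MRCA of P and S subtends (((((O,S),(K,J)),(I,L)),((A,T),Q,V)),(B,U),((P,C),(H,R),((D,F),(N,(E,G))))) (21 taxa).
The first is nested inside the second, so P shares a more recent common ancestor with F.

F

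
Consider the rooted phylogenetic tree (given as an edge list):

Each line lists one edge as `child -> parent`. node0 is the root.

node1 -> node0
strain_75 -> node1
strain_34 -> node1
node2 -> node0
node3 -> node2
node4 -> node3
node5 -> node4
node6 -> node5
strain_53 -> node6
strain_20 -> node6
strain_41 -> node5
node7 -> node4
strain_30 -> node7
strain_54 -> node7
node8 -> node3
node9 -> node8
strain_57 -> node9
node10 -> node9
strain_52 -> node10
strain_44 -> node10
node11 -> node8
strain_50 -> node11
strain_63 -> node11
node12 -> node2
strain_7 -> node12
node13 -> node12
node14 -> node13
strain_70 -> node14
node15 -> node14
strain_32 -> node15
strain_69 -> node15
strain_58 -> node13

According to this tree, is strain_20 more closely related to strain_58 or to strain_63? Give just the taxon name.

strain_63

The MRCA of strain_20 and strain_63 subtends ((((strain_53,strain_20),strain_41),(strain_30,strain_54)),((strain_57,(strain_52,strain_44)),(strain_50,strain_63))) (10 taxa).
The MRCA of strain_20 and strain_58 subtends (((((strain_53,strain_20),strain_41),(strain_30,strain_54)),((strain_57,(strain_52,strain_44)),(strain_50,strain_63))),(strain_7,((strain_70,(strain_32,strain_69)),strain_58))) (15 taxa).
The first is nested inside the second, so strain_20 shares a more recent common ancestor with strain_63.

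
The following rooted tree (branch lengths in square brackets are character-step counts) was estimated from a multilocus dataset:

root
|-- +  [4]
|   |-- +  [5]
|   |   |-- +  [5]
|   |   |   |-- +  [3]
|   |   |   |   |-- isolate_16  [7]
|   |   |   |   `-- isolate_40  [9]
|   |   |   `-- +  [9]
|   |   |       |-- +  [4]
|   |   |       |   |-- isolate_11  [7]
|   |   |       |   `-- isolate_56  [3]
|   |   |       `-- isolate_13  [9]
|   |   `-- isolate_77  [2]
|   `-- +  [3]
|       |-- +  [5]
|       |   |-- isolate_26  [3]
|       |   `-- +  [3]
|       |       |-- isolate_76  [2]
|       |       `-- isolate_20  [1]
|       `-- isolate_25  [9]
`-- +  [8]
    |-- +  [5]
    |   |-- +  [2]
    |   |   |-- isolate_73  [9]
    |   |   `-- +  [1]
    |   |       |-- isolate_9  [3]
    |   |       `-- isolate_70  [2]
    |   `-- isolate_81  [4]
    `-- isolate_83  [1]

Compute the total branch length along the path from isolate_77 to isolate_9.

30

The path runs isolate_77 → … → MRCA → … → isolate_9; the MRCA is the root of the tree.
Branch lengths along that path: 2 + 5 + 4 + 8 + 5 + 2 + 1 + 3 = 30.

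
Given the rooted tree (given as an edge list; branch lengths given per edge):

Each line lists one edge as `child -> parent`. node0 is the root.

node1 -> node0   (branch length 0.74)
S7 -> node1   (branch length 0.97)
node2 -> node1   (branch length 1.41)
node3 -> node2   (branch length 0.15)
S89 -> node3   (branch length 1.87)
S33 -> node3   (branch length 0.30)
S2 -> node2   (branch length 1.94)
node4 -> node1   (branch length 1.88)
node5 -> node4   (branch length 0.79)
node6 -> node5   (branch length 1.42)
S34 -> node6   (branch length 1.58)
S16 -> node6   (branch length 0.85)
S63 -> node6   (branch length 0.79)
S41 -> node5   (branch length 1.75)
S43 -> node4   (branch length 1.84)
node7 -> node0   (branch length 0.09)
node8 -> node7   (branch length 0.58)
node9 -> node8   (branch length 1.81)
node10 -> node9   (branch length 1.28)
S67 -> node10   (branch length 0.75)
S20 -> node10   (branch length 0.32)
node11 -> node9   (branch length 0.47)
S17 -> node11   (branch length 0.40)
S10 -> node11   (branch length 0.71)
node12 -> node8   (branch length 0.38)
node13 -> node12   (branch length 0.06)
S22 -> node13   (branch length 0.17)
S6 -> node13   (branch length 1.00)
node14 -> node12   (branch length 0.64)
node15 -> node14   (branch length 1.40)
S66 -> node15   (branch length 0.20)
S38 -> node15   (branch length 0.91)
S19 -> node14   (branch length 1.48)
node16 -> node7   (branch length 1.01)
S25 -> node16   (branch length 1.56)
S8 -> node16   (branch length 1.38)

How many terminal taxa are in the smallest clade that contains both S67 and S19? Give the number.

The MRCA of S67 and S19 is the node subtending (((S67,S20),(S17,S10)),((S22,S6),((S66,S38),S19))).
That clade contains 9 terminal taxa: S10, S17, S19, S20, S22, S38, S6, S66, S67.

9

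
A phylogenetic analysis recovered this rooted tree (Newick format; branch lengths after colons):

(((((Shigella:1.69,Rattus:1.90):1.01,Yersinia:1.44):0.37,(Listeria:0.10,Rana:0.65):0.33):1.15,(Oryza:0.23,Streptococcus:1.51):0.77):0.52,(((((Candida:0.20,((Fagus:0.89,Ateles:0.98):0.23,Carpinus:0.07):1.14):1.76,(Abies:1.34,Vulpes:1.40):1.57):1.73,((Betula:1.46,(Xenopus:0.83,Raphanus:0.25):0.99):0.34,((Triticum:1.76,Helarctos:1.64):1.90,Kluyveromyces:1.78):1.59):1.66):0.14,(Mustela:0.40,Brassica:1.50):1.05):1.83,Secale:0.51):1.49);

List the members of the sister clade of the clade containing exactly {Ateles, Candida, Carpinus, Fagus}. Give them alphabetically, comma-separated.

The clade containing exactly {Ateles, Candida, Carpinus, Fagus} attaches to the tree at the node subtending ((Candida,((Fagus,Ateles),Carpinus)),(Abies,Vulpes)).
The other lineage descending from that same node — the sister group — is (Abies,Vulpes); its 2 tips in alphabetical order are the answer.

Abies, Vulpes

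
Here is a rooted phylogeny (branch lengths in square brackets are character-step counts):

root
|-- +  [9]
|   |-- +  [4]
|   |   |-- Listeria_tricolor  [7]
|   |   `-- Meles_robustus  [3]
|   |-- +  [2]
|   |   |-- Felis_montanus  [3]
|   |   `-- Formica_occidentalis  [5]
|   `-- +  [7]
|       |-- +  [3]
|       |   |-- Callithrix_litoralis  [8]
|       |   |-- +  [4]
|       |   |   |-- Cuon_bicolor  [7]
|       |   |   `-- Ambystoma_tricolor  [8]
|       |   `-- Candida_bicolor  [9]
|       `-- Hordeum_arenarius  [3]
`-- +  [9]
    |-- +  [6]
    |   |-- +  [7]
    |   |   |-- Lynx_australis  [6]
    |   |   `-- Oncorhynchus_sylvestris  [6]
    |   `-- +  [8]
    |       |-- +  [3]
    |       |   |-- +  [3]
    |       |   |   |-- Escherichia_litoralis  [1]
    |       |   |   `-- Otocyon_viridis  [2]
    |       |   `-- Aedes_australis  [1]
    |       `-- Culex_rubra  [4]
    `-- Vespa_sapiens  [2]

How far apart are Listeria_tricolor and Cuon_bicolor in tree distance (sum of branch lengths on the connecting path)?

32

The path runs Listeria_tricolor → … → MRCA → … → Cuon_bicolor; the MRCA is the node subtending ((Listeria_tricolor,Meles_robustus),(Felis_montanus,Formica_occidentalis),((Callithrix_litoralis,(Cuon_bicolor,Ambystoma_tricolor),Candida_bicolor),Hordeum_arenarius)).
Branch lengths along that path: 7 + 4 + 7 + 3 + 4 + 7 = 32.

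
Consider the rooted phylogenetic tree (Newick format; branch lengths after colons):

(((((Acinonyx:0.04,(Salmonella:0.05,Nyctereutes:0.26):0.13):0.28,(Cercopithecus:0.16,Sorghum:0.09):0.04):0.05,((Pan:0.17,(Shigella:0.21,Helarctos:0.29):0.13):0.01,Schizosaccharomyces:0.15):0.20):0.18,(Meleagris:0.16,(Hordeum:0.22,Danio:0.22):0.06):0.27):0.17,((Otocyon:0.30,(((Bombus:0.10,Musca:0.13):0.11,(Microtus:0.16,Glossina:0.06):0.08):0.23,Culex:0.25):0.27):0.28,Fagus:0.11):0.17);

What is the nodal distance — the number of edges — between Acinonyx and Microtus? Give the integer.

11

The MRCA of Acinonyx and Microtus is the root of the tree.
From Acinonyx up to that node: 5 branches. From Microtus up to the same node: 6 branches. Total: 5 + 6 = 11.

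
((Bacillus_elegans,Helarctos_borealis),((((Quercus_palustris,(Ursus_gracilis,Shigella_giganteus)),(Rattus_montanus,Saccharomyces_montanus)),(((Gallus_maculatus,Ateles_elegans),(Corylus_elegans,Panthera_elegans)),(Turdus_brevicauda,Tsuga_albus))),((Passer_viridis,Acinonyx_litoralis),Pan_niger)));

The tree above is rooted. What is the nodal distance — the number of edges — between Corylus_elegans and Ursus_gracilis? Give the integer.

The MRCA of Corylus_elegans and Ursus_gracilis is the node subtending (((Quercus_palustris,(Ursus_gracilis,Shigella_giganteus)),(Rattus_montanus,Saccharomyces_montanus)),(((Gallus_maculatus,Ateles_elegans),(Corylus_elegans,Panthera_elegans)),(Turdus_brevicauda,Tsuga_albus))).
From Corylus_elegans up to that node: 4 branches. From Ursus_gracilis up to the same node: 4 branches. Total: 4 + 4 = 8.

8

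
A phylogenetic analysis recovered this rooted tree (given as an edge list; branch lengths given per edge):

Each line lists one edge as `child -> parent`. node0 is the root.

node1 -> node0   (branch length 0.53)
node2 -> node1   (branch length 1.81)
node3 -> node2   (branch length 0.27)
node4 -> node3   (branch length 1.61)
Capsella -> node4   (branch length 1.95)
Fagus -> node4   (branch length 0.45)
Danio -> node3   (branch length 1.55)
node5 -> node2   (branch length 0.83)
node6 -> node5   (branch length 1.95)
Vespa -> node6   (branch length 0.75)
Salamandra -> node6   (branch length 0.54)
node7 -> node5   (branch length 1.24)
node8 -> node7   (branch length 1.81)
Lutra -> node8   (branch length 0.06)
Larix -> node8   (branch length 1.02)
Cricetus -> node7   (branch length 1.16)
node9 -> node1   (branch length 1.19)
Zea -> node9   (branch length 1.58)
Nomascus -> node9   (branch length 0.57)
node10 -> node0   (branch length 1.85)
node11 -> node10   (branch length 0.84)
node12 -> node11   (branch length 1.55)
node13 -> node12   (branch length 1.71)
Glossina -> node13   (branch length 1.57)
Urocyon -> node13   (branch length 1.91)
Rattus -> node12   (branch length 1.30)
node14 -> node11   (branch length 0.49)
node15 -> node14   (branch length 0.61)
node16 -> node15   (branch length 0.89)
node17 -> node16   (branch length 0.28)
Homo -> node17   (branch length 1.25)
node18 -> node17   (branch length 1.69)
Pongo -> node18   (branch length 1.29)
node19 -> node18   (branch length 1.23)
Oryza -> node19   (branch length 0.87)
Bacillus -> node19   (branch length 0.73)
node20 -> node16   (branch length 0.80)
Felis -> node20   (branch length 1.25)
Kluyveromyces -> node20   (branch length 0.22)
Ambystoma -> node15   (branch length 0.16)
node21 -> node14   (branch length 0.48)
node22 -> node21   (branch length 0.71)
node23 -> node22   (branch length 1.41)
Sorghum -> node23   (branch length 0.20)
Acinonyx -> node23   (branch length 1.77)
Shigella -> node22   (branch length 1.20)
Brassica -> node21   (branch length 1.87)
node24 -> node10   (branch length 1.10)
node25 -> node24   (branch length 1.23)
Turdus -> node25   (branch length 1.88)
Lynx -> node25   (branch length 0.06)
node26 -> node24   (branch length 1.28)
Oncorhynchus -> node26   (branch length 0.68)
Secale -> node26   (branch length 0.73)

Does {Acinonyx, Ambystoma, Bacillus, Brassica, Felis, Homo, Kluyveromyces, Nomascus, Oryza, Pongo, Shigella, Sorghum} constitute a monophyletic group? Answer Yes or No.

No

The MRCA of the listed taxa is the root, so the smallest clade containing them is the whole tree.
That clade also contains Capsella, Cricetus, Danio, Fagus, Glossina, Larix, Lutra, Lynx, Oncorhynchus, Rattus, Salamandra, Secale, Turdus, Urocyon, Vespa, Zea, which are not in the proposed group, so the group is not monophyletic.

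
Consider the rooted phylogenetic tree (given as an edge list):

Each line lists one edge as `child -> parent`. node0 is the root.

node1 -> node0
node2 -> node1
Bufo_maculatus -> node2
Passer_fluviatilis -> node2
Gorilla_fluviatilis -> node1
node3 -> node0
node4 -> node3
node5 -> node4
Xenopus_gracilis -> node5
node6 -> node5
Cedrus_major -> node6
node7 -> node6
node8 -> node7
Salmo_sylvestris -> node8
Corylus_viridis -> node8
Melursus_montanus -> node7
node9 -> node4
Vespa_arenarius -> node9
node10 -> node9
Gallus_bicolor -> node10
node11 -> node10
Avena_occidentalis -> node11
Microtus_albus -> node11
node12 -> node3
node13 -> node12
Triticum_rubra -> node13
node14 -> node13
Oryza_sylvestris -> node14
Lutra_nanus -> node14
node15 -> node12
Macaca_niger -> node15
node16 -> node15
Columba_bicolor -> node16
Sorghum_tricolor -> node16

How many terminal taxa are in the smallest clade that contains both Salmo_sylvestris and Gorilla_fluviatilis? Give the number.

18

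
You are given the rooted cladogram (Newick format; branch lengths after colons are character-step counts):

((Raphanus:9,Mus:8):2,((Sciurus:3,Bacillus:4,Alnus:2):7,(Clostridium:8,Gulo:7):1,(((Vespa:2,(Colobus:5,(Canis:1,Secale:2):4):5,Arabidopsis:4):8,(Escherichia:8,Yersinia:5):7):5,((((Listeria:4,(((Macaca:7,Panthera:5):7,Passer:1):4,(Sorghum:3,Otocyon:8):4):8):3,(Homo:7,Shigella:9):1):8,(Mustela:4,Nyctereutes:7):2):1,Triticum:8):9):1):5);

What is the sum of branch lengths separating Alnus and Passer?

44

The path runs Alnus → … → MRCA → … → Passer; the MRCA is the node subtending ((Sciurus,Bacillus,Alnus),(Clostridium,Gulo),(((Vespa,(Colobus,(Canis,Secale)),Arabidopsis),(Escherichia,Yersinia)),((((Listeria,(((Macaca,Panthera),Passer),(Sorghum,Otocyon))),(Homo,Shigella)),(Mustela,Nyctereutes)),Triticum))).
Branch lengths along that path: 2 + 7 + 1 + 9 + 1 + 8 + 3 + 8 + 4 + 1 = 44.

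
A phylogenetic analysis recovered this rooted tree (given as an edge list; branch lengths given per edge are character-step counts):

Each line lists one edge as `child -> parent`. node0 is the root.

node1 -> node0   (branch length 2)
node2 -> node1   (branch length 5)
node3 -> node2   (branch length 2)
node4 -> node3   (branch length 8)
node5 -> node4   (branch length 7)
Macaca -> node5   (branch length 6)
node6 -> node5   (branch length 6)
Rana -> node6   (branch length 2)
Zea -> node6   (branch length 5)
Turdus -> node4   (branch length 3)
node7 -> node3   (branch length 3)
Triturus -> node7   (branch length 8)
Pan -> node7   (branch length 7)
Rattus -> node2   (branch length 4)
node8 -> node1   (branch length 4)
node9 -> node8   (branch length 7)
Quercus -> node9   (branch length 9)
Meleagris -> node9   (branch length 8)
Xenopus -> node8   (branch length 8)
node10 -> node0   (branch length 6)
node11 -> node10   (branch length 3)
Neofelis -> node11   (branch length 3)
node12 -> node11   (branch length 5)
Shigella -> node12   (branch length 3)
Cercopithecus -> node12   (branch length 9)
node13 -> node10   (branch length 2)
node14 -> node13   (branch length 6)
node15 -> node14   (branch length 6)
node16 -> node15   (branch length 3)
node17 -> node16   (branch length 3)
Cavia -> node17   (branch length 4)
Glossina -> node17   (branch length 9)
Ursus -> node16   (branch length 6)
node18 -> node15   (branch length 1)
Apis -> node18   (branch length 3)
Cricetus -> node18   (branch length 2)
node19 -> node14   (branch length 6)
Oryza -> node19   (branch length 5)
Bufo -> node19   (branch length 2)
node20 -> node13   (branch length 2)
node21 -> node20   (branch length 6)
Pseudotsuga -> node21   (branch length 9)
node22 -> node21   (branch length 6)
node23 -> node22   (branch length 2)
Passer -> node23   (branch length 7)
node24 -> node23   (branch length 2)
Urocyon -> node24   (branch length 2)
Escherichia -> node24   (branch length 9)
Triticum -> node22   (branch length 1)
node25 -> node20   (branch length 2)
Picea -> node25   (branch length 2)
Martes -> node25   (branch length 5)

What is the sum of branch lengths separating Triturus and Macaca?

The path runs Triturus → … → MRCA → … → Macaca; the MRCA is the node subtending (((Macaca,(Rana,Zea)),Turdus),(Triturus,Pan)).
Branch lengths along that path: 8 + 3 + 8 + 7 + 6 = 32.

32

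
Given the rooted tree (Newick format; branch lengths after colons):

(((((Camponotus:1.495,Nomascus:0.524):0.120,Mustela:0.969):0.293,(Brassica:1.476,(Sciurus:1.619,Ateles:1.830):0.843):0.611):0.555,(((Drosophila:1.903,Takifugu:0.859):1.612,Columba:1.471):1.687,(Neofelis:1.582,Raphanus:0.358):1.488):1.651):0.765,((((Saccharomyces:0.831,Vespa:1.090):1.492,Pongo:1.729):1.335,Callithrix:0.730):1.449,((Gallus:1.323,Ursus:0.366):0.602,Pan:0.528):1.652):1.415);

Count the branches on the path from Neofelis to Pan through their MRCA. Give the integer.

The MRCA of Neofelis and Pan is the root of the tree.
From Neofelis up to that node: 4 branches. From Pan up to the same node: 3 branches. Total: 4 + 3 = 7.

7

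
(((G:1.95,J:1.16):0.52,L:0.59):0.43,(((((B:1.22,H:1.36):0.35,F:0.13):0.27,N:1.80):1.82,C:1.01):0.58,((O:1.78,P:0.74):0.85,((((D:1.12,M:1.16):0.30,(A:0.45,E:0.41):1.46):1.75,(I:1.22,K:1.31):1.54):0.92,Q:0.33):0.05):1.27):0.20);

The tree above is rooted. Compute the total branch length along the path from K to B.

9.33

The path runs K → … → MRCA → … → B; the MRCA is the node subtending (((((B,H),F),N),C),((O,P),((((D,M),(A,E)),(I,K)),Q))).
Branch lengths along that path: 1.31 + 1.54 + 0.92 + 0.05 + 1.27 + 0.58 + 1.82 + 0.27 + 0.35 + 1.22 = 9.33.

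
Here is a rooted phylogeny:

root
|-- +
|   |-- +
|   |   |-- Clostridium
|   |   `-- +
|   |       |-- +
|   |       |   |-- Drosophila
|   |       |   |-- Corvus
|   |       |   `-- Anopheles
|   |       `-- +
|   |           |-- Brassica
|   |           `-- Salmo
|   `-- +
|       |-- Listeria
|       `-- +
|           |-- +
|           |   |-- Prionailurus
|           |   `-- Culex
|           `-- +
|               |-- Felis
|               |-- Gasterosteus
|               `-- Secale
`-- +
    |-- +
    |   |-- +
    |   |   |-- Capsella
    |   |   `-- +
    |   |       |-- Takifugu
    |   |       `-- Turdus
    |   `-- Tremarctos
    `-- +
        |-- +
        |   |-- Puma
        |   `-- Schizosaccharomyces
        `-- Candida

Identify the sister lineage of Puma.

Puma attaches to the tree at the node subtending (Puma,Schizosaccharomyces).
The other lineage descending from that same node — the sister group — is the single tip Schizosaccharomyces.

Schizosaccharomyces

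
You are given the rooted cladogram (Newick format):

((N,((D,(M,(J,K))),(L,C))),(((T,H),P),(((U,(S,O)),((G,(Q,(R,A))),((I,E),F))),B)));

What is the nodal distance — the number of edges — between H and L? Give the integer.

The MRCA of H and L is the root of the tree.
From H up to that node: 4 branches. From L up to the same node: 4 branches. Total: 4 + 4 = 8.

8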